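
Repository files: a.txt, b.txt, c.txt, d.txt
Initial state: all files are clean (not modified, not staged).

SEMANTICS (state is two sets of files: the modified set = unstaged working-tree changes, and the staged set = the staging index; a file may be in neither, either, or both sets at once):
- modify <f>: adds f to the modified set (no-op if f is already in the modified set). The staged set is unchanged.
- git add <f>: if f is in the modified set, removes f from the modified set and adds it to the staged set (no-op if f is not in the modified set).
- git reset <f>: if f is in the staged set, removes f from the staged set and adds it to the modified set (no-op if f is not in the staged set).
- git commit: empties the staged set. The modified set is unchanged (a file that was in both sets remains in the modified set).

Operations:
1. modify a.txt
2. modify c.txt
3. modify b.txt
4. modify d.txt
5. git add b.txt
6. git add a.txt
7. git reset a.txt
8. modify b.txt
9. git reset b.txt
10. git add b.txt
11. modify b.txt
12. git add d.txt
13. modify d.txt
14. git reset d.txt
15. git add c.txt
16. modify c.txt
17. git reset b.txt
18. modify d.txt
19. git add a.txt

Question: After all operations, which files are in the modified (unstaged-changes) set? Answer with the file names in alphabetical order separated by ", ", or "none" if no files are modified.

Answer: b.txt, c.txt, d.txt

Derivation:
After op 1 (modify a.txt): modified={a.txt} staged={none}
After op 2 (modify c.txt): modified={a.txt, c.txt} staged={none}
After op 3 (modify b.txt): modified={a.txt, b.txt, c.txt} staged={none}
After op 4 (modify d.txt): modified={a.txt, b.txt, c.txt, d.txt} staged={none}
After op 5 (git add b.txt): modified={a.txt, c.txt, d.txt} staged={b.txt}
After op 6 (git add a.txt): modified={c.txt, d.txt} staged={a.txt, b.txt}
After op 7 (git reset a.txt): modified={a.txt, c.txt, d.txt} staged={b.txt}
After op 8 (modify b.txt): modified={a.txt, b.txt, c.txt, d.txt} staged={b.txt}
After op 9 (git reset b.txt): modified={a.txt, b.txt, c.txt, d.txt} staged={none}
After op 10 (git add b.txt): modified={a.txt, c.txt, d.txt} staged={b.txt}
After op 11 (modify b.txt): modified={a.txt, b.txt, c.txt, d.txt} staged={b.txt}
After op 12 (git add d.txt): modified={a.txt, b.txt, c.txt} staged={b.txt, d.txt}
After op 13 (modify d.txt): modified={a.txt, b.txt, c.txt, d.txt} staged={b.txt, d.txt}
After op 14 (git reset d.txt): modified={a.txt, b.txt, c.txt, d.txt} staged={b.txt}
After op 15 (git add c.txt): modified={a.txt, b.txt, d.txt} staged={b.txt, c.txt}
After op 16 (modify c.txt): modified={a.txt, b.txt, c.txt, d.txt} staged={b.txt, c.txt}
After op 17 (git reset b.txt): modified={a.txt, b.txt, c.txt, d.txt} staged={c.txt}
After op 18 (modify d.txt): modified={a.txt, b.txt, c.txt, d.txt} staged={c.txt}
After op 19 (git add a.txt): modified={b.txt, c.txt, d.txt} staged={a.txt, c.txt}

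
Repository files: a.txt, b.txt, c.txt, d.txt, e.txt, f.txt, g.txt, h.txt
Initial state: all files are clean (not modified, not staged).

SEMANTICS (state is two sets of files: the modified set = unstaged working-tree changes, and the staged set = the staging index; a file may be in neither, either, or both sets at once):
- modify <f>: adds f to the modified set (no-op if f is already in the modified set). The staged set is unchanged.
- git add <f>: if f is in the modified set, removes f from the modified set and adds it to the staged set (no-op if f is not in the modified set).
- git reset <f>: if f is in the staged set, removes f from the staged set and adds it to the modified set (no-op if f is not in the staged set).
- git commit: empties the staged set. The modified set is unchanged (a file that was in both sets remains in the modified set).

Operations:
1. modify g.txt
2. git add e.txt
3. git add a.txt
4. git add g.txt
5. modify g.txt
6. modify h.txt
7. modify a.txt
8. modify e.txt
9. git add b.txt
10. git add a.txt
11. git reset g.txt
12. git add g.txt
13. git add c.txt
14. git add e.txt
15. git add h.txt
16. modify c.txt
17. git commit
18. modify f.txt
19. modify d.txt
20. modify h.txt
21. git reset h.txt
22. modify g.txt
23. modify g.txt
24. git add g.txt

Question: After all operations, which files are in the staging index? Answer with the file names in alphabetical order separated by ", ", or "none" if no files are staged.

Answer: g.txt

Derivation:
After op 1 (modify g.txt): modified={g.txt} staged={none}
After op 2 (git add e.txt): modified={g.txt} staged={none}
After op 3 (git add a.txt): modified={g.txt} staged={none}
After op 4 (git add g.txt): modified={none} staged={g.txt}
After op 5 (modify g.txt): modified={g.txt} staged={g.txt}
After op 6 (modify h.txt): modified={g.txt, h.txt} staged={g.txt}
After op 7 (modify a.txt): modified={a.txt, g.txt, h.txt} staged={g.txt}
After op 8 (modify e.txt): modified={a.txt, e.txt, g.txt, h.txt} staged={g.txt}
After op 9 (git add b.txt): modified={a.txt, e.txt, g.txt, h.txt} staged={g.txt}
After op 10 (git add a.txt): modified={e.txt, g.txt, h.txt} staged={a.txt, g.txt}
After op 11 (git reset g.txt): modified={e.txt, g.txt, h.txt} staged={a.txt}
After op 12 (git add g.txt): modified={e.txt, h.txt} staged={a.txt, g.txt}
After op 13 (git add c.txt): modified={e.txt, h.txt} staged={a.txt, g.txt}
After op 14 (git add e.txt): modified={h.txt} staged={a.txt, e.txt, g.txt}
After op 15 (git add h.txt): modified={none} staged={a.txt, e.txt, g.txt, h.txt}
After op 16 (modify c.txt): modified={c.txt} staged={a.txt, e.txt, g.txt, h.txt}
After op 17 (git commit): modified={c.txt} staged={none}
After op 18 (modify f.txt): modified={c.txt, f.txt} staged={none}
After op 19 (modify d.txt): modified={c.txt, d.txt, f.txt} staged={none}
After op 20 (modify h.txt): modified={c.txt, d.txt, f.txt, h.txt} staged={none}
After op 21 (git reset h.txt): modified={c.txt, d.txt, f.txt, h.txt} staged={none}
After op 22 (modify g.txt): modified={c.txt, d.txt, f.txt, g.txt, h.txt} staged={none}
After op 23 (modify g.txt): modified={c.txt, d.txt, f.txt, g.txt, h.txt} staged={none}
After op 24 (git add g.txt): modified={c.txt, d.txt, f.txt, h.txt} staged={g.txt}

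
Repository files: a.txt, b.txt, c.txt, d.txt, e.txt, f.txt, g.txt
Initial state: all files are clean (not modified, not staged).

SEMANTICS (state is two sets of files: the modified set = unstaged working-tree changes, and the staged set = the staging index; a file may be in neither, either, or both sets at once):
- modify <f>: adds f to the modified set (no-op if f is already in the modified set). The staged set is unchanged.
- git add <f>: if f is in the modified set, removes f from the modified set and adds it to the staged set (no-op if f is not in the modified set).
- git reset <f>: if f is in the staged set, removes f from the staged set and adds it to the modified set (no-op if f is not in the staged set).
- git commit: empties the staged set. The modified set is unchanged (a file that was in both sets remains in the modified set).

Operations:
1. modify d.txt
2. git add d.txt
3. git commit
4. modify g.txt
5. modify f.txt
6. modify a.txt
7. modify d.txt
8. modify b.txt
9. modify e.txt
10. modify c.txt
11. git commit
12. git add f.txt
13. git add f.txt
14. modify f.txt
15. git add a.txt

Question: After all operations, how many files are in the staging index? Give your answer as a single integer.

Answer: 2

Derivation:
After op 1 (modify d.txt): modified={d.txt} staged={none}
After op 2 (git add d.txt): modified={none} staged={d.txt}
After op 3 (git commit): modified={none} staged={none}
After op 4 (modify g.txt): modified={g.txt} staged={none}
After op 5 (modify f.txt): modified={f.txt, g.txt} staged={none}
After op 6 (modify a.txt): modified={a.txt, f.txt, g.txt} staged={none}
After op 7 (modify d.txt): modified={a.txt, d.txt, f.txt, g.txt} staged={none}
After op 8 (modify b.txt): modified={a.txt, b.txt, d.txt, f.txt, g.txt} staged={none}
After op 9 (modify e.txt): modified={a.txt, b.txt, d.txt, e.txt, f.txt, g.txt} staged={none}
After op 10 (modify c.txt): modified={a.txt, b.txt, c.txt, d.txt, e.txt, f.txt, g.txt} staged={none}
After op 11 (git commit): modified={a.txt, b.txt, c.txt, d.txt, e.txt, f.txt, g.txt} staged={none}
After op 12 (git add f.txt): modified={a.txt, b.txt, c.txt, d.txt, e.txt, g.txt} staged={f.txt}
After op 13 (git add f.txt): modified={a.txt, b.txt, c.txt, d.txt, e.txt, g.txt} staged={f.txt}
After op 14 (modify f.txt): modified={a.txt, b.txt, c.txt, d.txt, e.txt, f.txt, g.txt} staged={f.txt}
After op 15 (git add a.txt): modified={b.txt, c.txt, d.txt, e.txt, f.txt, g.txt} staged={a.txt, f.txt}
Final staged set: {a.txt, f.txt} -> count=2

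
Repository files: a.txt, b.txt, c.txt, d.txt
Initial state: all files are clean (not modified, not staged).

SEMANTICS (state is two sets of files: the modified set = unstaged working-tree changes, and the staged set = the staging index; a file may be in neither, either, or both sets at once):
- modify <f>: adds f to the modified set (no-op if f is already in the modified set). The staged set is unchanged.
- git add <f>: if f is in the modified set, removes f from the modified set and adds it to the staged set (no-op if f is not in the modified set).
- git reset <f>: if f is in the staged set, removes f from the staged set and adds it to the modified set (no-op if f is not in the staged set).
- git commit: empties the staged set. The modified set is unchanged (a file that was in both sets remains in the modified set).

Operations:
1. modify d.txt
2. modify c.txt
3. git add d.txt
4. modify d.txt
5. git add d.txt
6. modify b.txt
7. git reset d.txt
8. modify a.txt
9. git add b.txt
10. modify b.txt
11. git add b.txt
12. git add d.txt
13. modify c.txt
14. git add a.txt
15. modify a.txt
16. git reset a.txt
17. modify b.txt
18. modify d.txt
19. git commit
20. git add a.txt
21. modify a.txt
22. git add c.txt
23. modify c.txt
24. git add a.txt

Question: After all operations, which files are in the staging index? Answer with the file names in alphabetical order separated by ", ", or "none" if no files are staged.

After op 1 (modify d.txt): modified={d.txt} staged={none}
After op 2 (modify c.txt): modified={c.txt, d.txt} staged={none}
After op 3 (git add d.txt): modified={c.txt} staged={d.txt}
After op 4 (modify d.txt): modified={c.txt, d.txt} staged={d.txt}
After op 5 (git add d.txt): modified={c.txt} staged={d.txt}
After op 6 (modify b.txt): modified={b.txt, c.txt} staged={d.txt}
After op 7 (git reset d.txt): modified={b.txt, c.txt, d.txt} staged={none}
After op 8 (modify a.txt): modified={a.txt, b.txt, c.txt, d.txt} staged={none}
After op 9 (git add b.txt): modified={a.txt, c.txt, d.txt} staged={b.txt}
After op 10 (modify b.txt): modified={a.txt, b.txt, c.txt, d.txt} staged={b.txt}
After op 11 (git add b.txt): modified={a.txt, c.txt, d.txt} staged={b.txt}
After op 12 (git add d.txt): modified={a.txt, c.txt} staged={b.txt, d.txt}
After op 13 (modify c.txt): modified={a.txt, c.txt} staged={b.txt, d.txt}
After op 14 (git add a.txt): modified={c.txt} staged={a.txt, b.txt, d.txt}
After op 15 (modify a.txt): modified={a.txt, c.txt} staged={a.txt, b.txt, d.txt}
After op 16 (git reset a.txt): modified={a.txt, c.txt} staged={b.txt, d.txt}
After op 17 (modify b.txt): modified={a.txt, b.txt, c.txt} staged={b.txt, d.txt}
After op 18 (modify d.txt): modified={a.txt, b.txt, c.txt, d.txt} staged={b.txt, d.txt}
After op 19 (git commit): modified={a.txt, b.txt, c.txt, d.txt} staged={none}
After op 20 (git add a.txt): modified={b.txt, c.txt, d.txt} staged={a.txt}
After op 21 (modify a.txt): modified={a.txt, b.txt, c.txt, d.txt} staged={a.txt}
After op 22 (git add c.txt): modified={a.txt, b.txt, d.txt} staged={a.txt, c.txt}
After op 23 (modify c.txt): modified={a.txt, b.txt, c.txt, d.txt} staged={a.txt, c.txt}
After op 24 (git add a.txt): modified={b.txt, c.txt, d.txt} staged={a.txt, c.txt}

Answer: a.txt, c.txt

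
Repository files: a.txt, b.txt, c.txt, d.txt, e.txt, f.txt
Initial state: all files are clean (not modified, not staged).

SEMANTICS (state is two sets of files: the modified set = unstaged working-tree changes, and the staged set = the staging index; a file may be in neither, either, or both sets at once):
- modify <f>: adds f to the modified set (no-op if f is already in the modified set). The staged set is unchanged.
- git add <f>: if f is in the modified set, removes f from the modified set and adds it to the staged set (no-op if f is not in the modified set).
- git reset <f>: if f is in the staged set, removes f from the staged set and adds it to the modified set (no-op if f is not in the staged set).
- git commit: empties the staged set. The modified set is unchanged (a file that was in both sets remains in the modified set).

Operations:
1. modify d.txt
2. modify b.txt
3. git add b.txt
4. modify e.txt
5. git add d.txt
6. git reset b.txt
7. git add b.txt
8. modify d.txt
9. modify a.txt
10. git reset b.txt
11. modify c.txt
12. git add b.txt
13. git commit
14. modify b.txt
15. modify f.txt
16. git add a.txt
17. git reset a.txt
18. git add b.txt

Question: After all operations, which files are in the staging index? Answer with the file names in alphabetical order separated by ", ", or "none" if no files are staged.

After op 1 (modify d.txt): modified={d.txt} staged={none}
After op 2 (modify b.txt): modified={b.txt, d.txt} staged={none}
After op 3 (git add b.txt): modified={d.txt} staged={b.txt}
After op 4 (modify e.txt): modified={d.txt, e.txt} staged={b.txt}
After op 5 (git add d.txt): modified={e.txt} staged={b.txt, d.txt}
After op 6 (git reset b.txt): modified={b.txt, e.txt} staged={d.txt}
After op 7 (git add b.txt): modified={e.txt} staged={b.txt, d.txt}
After op 8 (modify d.txt): modified={d.txt, e.txt} staged={b.txt, d.txt}
After op 9 (modify a.txt): modified={a.txt, d.txt, e.txt} staged={b.txt, d.txt}
After op 10 (git reset b.txt): modified={a.txt, b.txt, d.txt, e.txt} staged={d.txt}
After op 11 (modify c.txt): modified={a.txt, b.txt, c.txt, d.txt, e.txt} staged={d.txt}
After op 12 (git add b.txt): modified={a.txt, c.txt, d.txt, e.txt} staged={b.txt, d.txt}
After op 13 (git commit): modified={a.txt, c.txt, d.txt, e.txt} staged={none}
After op 14 (modify b.txt): modified={a.txt, b.txt, c.txt, d.txt, e.txt} staged={none}
After op 15 (modify f.txt): modified={a.txt, b.txt, c.txt, d.txt, e.txt, f.txt} staged={none}
After op 16 (git add a.txt): modified={b.txt, c.txt, d.txt, e.txt, f.txt} staged={a.txt}
After op 17 (git reset a.txt): modified={a.txt, b.txt, c.txt, d.txt, e.txt, f.txt} staged={none}
After op 18 (git add b.txt): modified={a.txt, c.txt, d.txt, e.txt, f.txt} staged={b.txt}

Answer: b.txt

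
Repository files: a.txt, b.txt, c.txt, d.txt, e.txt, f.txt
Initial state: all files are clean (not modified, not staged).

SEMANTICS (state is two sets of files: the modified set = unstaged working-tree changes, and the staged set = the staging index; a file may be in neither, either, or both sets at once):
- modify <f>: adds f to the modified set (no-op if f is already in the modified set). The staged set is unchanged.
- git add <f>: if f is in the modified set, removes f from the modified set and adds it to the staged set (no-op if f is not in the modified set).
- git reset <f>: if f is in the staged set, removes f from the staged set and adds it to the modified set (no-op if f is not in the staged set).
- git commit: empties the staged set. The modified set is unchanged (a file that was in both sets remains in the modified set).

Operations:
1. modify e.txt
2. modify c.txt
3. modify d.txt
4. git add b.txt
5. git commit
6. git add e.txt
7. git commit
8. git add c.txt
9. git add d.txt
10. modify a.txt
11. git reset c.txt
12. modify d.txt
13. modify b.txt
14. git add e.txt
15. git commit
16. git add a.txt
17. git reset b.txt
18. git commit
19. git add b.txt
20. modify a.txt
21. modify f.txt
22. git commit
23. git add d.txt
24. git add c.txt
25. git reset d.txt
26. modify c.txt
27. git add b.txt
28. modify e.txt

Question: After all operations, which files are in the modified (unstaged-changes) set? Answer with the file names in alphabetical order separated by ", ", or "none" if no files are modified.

After op 1 (modify e.txt): modified={e.txt} staged={none}
After op 2 (modify c.txt): modified={c.txt, e.txt} staged={none}
After op 3 (modify d.txt): modified={c.txt, d.txt, e.txt} staged={none}
After op 4 (git add b.txt): modified={c.txt, d.txt, e.txt} staged={none}
After op 5 (git commit): modified={c.txt, d.txt, e.txt} staged={none}
After op 6 (git add e.txt): modified={c.txt, d.txt} staged={e.txt}
After op 7 (git commit): modified={c.txt, d.txt} staged={none}
After op 8 (git add c.txt): modified={d.txt} staged={c.txt}
After op 9 (git add d.txt): modified={none} staged={c.txt, d.txt}
After op 10 (modify a.txt): modified={a.txt} staged={c.txt, d.txt}
After op 11 (git reset c.txt): modified={a.txt, c.txt} staged={d.txt}
After op 12 (modify d.txt): modified={a.txt, c.txt, d.txt} staged={d.txt}
After op 13 (modify b.txt): modified={a.txt, b.txt, c.txt, d.txt} staged={d.txt}
After op 14 (git add e.txt): modified={a.txt, b.txt, c.txt, d.txt} staged={d.txt}
After op 15 (git commit): modified={a.txt, b.txt, c.txt, d.txt} staged={none}
After op 16 (git add a.txt): modified={b.txt, c.txt, d.txt} staged={a.txt}
After op 17 (git reset b.txt): modified={b.txt, c.txt, d.txt} staged={a.txt}
After op 18 (git commit): modified={b.txt, c.txt, d.txt} staged={none}
After op 19 (git add b.txt): modified={c.txt, d.txt} staged={b.txt}
After op 20 (modify a.txt): modified={a.txt, c.txt, d.txt} staged={b.txt}
After op 21 (modify f.txt): modified={a.txt, c.txt, d.txt, f.txt} staged={b.txt}
After op 22 (git commit): modified={a.txt, c.txt, d.txt, f.txt} staged={none}
After op 23 (git add d.txt): modified={a.txt, c.txt, f.txt} staged={d.txt}
After op 24 (git add c.txt): modified={a.txt, f.txt} staged={c.txt, d.txt}
After op 25 (git reset d.txt): modified={a.txt, d.txt, f.txt} staged={c.txt}
After op 26 (modify c.txt): modified={a.txt, c.txt, d.txt, f.txt} staged={c.txt}
After op 27 (git add b.txt): modified={a.txt, c.txt, d.txt, f.txt} staged={c.txt}
After op 28 (modify e.txt): modified={a.txt, c.txt, d.txt, e.txt, f.txt} staged={c.txt}

Answer: a.txt, c.txt, d.txt, e.txt, f.txt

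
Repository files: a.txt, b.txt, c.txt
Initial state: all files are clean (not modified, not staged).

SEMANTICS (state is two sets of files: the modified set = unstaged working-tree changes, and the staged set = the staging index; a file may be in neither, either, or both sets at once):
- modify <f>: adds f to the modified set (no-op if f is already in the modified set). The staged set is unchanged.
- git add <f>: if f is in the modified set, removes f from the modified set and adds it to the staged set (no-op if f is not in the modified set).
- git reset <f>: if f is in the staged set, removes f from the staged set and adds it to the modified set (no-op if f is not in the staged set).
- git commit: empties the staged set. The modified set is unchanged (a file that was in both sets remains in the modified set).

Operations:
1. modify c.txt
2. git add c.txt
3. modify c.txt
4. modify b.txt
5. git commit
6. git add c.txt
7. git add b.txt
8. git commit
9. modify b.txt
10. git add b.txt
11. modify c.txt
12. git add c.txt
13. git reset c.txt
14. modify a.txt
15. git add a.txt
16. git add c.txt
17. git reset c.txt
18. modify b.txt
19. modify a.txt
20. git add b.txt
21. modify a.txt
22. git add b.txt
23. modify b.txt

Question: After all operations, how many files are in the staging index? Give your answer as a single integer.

After op 1 (modify c.txt): modified={c.txt} staged={none}
After op 2 (git add c.txt): modified={none} staged={c.txt}
After op 3 (modify c.txt): modified={c.txt} staged={c.txt}
After op 4 (modify b.txt): modified={b.txt, c.txt} staged={c.txt}
After op 5 (git commit): modified={b.txt, c.txt} staged={none}
After op 6 (git add c.txt): modified={b.txt} staged={c.txt}
After op 7 (git add b.txt): modified={none} staged={b.txt, c.txt}
After op 8 (git commit): modified={none} staged={none}
After op 9 (modify b.txt): modified={b.txt} staged={none}
After op 10 (git add b.txt): modified={none} staged={b.txt}
After op 11 (modify c.txt): modified={c.txt} staged={b.txt}
After op 12 (git add c.txt): modified={none} staged={b.txt, c.txt}
After op 13 (git reset c.txt): modified={c.txt} staged={b.txt}
After op 14 (modify a.txt): modified={a.txt, c.txt} staged={b.txt}
After op 15 (git add a.txt): modified={c.txt} staged={a.txt, b.txt}
After op 16 (git add c.txt): modified={none} staged={a.txt, b.txt, c.txt}
After op 17 (git reset c.txt): modified={c.txt} staged={a.txt, b.txt}
After op 18 (modify b.txt): modified={b.txt, c.txt} staged={a.txt, b.txt}
After op 19 (modify a.txt): modified={a.txt, b.txt, c.txt} staged={a.txt, b.txt}
After op 20 (git add b.txt): modified={a.txt, c.txt} staged={a.txt, b.txt}
After op 21 (modify a.txt): modified={a.txt, c.txt} staged={a.txt, b.txt}
After op 22 (git add b.txt): modified={a.txt, c.txt} staged={a.txt, b.txt}
After op 23 (modify b.txt): modified={a.txt, b.txt, c.txt} staged={a.txt, b.txt}
Final staged set: {a.txt, b.txt} -> count=2

Answer: 2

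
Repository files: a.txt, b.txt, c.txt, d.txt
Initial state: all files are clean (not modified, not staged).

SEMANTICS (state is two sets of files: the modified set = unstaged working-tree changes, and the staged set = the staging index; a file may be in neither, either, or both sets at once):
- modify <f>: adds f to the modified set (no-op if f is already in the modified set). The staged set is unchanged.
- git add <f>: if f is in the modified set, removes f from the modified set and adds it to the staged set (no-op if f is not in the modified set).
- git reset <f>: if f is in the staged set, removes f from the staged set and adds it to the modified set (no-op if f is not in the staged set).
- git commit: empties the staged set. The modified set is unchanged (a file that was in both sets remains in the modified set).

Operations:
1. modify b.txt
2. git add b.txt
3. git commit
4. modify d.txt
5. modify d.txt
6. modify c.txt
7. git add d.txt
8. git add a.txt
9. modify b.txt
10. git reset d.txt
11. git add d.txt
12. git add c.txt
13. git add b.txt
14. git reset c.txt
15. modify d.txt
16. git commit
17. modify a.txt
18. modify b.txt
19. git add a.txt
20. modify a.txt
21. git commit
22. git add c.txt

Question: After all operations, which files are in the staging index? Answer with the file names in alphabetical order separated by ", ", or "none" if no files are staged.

After op 1 (modify b.txt): modified={b.txt} staged={none}
After op 2 (git add b.txt): modified={none} staged={b.txt}
After op 3 (git commit): modified={none} staged={none}
After op 4 (modify d.txt): modified={d.txt} staged={none}
After op 5 (modify d.txt): modified={d.txt} staged={none}
After op 6 (modify c.txt): modified={c.txt, d.txt} staged={none}
After op 7 (git add d.txt): modified={c.txt} staged={d.txt}
After op 8 (git add a.txt): modified={c.txt} staged={d.txt}
After op 9 (modify b.txt): modified={b.txt, c.txt} staged={d.txt}
After op 10 (git reset d.txt): modified={b.txt, c.txt, d.txt} staged={none}
After op 11 (git add d.txt): modified={b.txt, c.txt} staged={d.txt}
After op 12 (git add c.txt): modified={b.txt} staged={c.txt, d.txt}
After op 13 (git add b.txt): modified={none} staged={b.txt, c.txt, d.txt}
After op 14 (git reset c.txt): modified={c.txt} staged={b.txt, d.txt}
After op 15 (modify d.txt): modified={c.txt, d.txt} staged={b.txt, d.txt}
After op 16 (git commit): modified={c.txt, d.txt} staged={none}
After op 17 (modify a.txt): modified={a.txt, c.txt, d.txt} staged={none}
After op 18 (modify b.txt): modified={a.txt, b.txt, c.txt, d.txt} staged={none}
After op 19 (git add a.txt): modified={b.txt, c.txt, d.txt} staged={a.txt}
After op 20 (modify a.txt): modified={a.txt, b.txt, c.txt, d.txt} staged={a.txt}
After op 21 (git commit): modified={a.txt, b.txt, c.txt, d.txt} staged={none}
After op 22 (git add c.txt): modified={a.txt, b.txt, d.txt} staged={c.txt}

Answer: c.txt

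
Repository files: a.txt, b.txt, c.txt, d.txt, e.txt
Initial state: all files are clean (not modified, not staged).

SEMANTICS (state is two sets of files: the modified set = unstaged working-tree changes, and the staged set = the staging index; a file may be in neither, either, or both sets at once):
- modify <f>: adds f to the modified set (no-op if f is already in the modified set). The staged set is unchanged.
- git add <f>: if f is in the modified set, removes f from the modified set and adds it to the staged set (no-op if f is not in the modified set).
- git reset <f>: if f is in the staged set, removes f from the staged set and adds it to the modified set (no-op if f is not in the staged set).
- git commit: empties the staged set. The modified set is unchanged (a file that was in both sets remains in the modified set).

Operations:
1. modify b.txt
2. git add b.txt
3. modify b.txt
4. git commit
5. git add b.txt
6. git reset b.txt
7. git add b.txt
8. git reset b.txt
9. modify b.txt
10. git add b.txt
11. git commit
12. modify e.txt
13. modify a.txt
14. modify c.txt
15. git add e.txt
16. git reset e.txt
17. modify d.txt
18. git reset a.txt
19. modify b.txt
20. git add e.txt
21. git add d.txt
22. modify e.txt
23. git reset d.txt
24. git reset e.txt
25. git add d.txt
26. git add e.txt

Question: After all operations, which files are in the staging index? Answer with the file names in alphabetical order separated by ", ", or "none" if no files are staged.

After op 1 (modify b.txt): modified={b.txt} staged={none}
After op 2 (git add b.txt): modified={none} staged={b.txt}
After op 3 (modify b.txt): modified={b.txt} staged={b.txt}
After op 4 (git commit): modified={b.txt} staged={none}
After op 5 (git add b.txt): modified={none} staged={b.txt}
After op 6 (git reset b.txt): modified={b.txt} staged={none}
After op 7 (git add b.txt): modified={none} staged={b.txt}
After op 8 (git reset b.txt): modified={b.txt} staged={none}
After op 9 (modify b.txt): modified={b.txt} staged={none}
After op 10 (git add b.txt): modified={none} staged={b.txt}
After op 11 (git commit): modified={none} staged={none}
After op 12 (modify e.txt): modified={e.txt} staged={none}
After op 13 (modify a.txt): modified={a.txt, e.txt} staged={none}
After op 14 (modify c.txt): modified={a.txt, c.txt, e.txt} staged={none}
After op 15 (git add e.txt): modified={a.txt, c.txt} staged={e.txt}
After op 16 (git reset e.txt): modified={a.txt, c.txt, e.txt} staged={none}
After op 17 (modify d.txt): modified={a.txt, c.txt, d.txt, e.txt} staged={none}
After op 18 (git reset a.txt): modified={a.txt, c.txt, d.txt, e.txt} staged={none}
After op 19 (modify b.txt): modified={a.txt, b.txt, c.txt, d.txt, e.txt} staged={none}
After op 20 (git add e.txt): modified={a.txt, b.txt, c.txt, d.txt} staged={e.txt}
After op 21 (git add d.txt): modified={a.txt, b.txt, c.txt} staged={d.txt, e.txt}
After op 22 (modify e.txt): modified={a.txt, b.txt, c.txt, e.txt} staged={d.txt, e.txt}
After op 23 (git reset d.txt): modified={a.txt, b.txt, c.txt, d.txt, e.txt} staged={e.txt}
After op 24 (git reset e.txt): modified={a.txt, b.txt, c.txt, d.txt, e.txt} staged={none}
After op 25 (git add d.txt): modified={a.txt, b.txt, c.txt, e.txt} staged={d.txt}
After op 26 (git add e.txt): modified={a.txt, b.txt, c.txt} staged={d.txt, e.txt}

Answer: d.txt, e.txt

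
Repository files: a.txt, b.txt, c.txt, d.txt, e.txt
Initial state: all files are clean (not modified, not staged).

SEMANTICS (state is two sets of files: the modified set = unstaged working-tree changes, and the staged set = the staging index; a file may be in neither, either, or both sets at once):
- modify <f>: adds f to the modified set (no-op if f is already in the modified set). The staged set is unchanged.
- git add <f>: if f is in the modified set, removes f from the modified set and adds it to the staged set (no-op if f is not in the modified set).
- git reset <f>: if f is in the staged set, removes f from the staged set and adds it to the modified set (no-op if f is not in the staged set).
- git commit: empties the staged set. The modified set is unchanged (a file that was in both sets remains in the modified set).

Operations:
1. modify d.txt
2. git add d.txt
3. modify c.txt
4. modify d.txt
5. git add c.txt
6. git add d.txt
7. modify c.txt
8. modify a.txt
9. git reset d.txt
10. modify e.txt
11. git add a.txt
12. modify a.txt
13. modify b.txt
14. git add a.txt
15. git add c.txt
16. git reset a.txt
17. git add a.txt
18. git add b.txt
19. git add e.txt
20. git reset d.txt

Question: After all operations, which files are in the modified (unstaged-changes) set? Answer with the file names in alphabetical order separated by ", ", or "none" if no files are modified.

After op 1 (modify d.txt): modified={d.txt} staged={none}
After op 2 (git add d.txt): modified={none} staged={d.txt}
After op 3 (modify c.txt): modified={c.txt} staged={d.txt}
After op 4 (modify d.txt): modified={c.txt, d.txt} staged={d.txt}
After op 5 (git add c.txt): modified={d.txt} staged={c.txt, d.txt}
After op 6 (git add d.txt): modified={none} staged={c.txt, d.txt}
After op 7 (modify c.txt): modified={c.txt} staged={c.txt, d.txt}
After op 8 (modify a.txt): modified={a.txt, c.txt} staged={c.txt, d.txt}
After op 9 (git reset d.txt): modified={a.txt, c.txt, d.txt} staged={c.txt}
After op 10 (modify e.txt): modified={a.txt, c.txt, d.txt, e.txt} staged={c.txt}
After op 11 (git add a.txt): modified={c.txt, d.txt, e.txt} staged={a.txt, c.txt}
After op 12 (modify a.txt): modified={a.txt, c.txt, d.txt, e.txt} staged={a.txt, c.txt}
After op 13 (modify b.txt): modified={a.txt, b.txt, c.txt, d.txt, e.txt} staged={a.txt, c.txt}
After op 14 (git add a.txt): modified={b.txt, c.txt, d.txt, e.txt} staged={a.txt, c.txt}
After op 15 (git add c.txt): modified={b.txt, d.txt, e.txt} staged={a.txt, c.txt}
After op 16 (git reset a.txt): modified={a.txt, b.txt, d.txt, e.txt} staged={c.txt}
After op 17 (git add a.txt): modified={b.txt, d.txt, e.txt} staged={a.txt, c.txt}
After op 18 (git add b.txt): modified={d.txt, e.txt} staged={a.txt, b.txt, c.txt}
After op 19 (git add e.txt): modified={d.txt} staged={a.txt, b.txt, c.txt, e.txt}
After op 20 (git reset d.txt): modified={d.txt} staged={a.txt, b.txt, c.txt, e.txt}

Answer: d.txt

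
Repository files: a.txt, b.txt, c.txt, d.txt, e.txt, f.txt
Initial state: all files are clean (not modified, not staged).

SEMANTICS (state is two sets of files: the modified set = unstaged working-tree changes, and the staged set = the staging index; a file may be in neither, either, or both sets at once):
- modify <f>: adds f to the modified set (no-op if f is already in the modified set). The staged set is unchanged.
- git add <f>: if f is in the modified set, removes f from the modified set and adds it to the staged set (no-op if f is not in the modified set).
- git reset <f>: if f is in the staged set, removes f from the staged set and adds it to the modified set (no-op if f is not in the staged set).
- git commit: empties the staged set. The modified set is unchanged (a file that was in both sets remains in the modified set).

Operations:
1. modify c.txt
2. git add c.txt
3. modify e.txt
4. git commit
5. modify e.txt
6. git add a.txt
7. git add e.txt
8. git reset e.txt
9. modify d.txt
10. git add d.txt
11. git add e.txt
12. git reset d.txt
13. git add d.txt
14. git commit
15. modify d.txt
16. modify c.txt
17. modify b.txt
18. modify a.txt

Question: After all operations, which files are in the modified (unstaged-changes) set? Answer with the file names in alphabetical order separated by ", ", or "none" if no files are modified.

Answer: a.txt, b.txt, c.txt, d.txt

Derivation:
After op 1 (modify c.txt): modified={c.txt} staged={none}
After op 2 (git add c.txt): modified={none} staged={c.txt}
After op 3 (modify e.txt): modified={e.txt} staged={c.txt}
After op 4 (git commit): modified={e.txt} staged={none}
After op 5 (modify e.txt): modified={e.txt} staged={none}
After op 6 (git add a.txt): modified={e.txt} staged={none}
After op 7 (git add e.txt): modified={none} staged={e.txt}
After op 8 (git reset e.txt): modified={e.txt} staged={none}
After op 9 (modify d.txt): modified={d.txt, e.txt} staged={none}
After op 10 (git add d.txt): modified={e.txt} staged={d.txt}
After op 11 (git add e.txt): modified={none} staged={d.txt, e.txt}
After op 12 (git reset d.txt): modified={d.txt} staged={e.txt}
After op 13 (git add d.txt): modified={none} staged={d.txt, e.txt}
After op 14 (git commit): modified={none} staged={none}
After op 15 (modify d.txt): modified={d.txt} staged={none}
After op 16 (modify c.txt): modified={c.txt, d.txt} staged={none}
After op 17 (modify b.txt): modified={b.txt, c.txt, d.txt} staged={none}
After op 18 (modify a.txt): modified={a.txt, b.txt, c.txt, d.txt} staged={none}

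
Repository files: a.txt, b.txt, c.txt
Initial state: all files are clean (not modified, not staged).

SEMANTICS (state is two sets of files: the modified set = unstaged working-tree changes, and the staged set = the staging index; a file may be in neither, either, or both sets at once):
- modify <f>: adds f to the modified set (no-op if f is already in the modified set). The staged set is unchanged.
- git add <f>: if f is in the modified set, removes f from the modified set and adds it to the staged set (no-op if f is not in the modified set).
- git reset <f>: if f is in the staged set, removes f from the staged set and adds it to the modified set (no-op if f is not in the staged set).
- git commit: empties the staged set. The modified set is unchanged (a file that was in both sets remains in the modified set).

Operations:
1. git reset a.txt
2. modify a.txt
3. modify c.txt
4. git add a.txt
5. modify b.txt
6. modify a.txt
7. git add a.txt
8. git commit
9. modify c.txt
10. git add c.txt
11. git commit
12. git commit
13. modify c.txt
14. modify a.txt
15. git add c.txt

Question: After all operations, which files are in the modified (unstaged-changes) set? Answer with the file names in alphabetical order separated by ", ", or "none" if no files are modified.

Answer: a.txt, b.txt

Derivation:
After op 1 (git reset a.txt): modified={none} staged={none}
After op 2 (modify a.txt): modified={a.txt} staged={none}
After op 3 (modify c.txt): modified={a.txt, c.txt} staged={none}
After op 4 (git add a.txt): modified={c.txt} staged={a.txt}
After op 5 (modify b.txt): modified={b.txt, c.txt} staged={a.txt}
After op 6 (modify a.txt): modified={a.txt, b.txt, c.txt} staged={a.txt}
After op 7 (git add a.txt): modified={b.txt, c.txt} staged={a.txt}
After op 8 (git commit): modified={b.txt, c.txt} staged={none}
After op 9 (modify c.txt): modified={b.txt, c.txt} staged={none}
After op 10 (git add c.txt): modified={b.txt} staged={c.txt}
After op 11 (git commit): modified={b.txt} staged={none}
After op 12 (git commit): modified={b.txt} staged={none}
After op 13 (modify c.txt): modified={b.txt, c.txt} staged={none}
After op 14 (modify a.txt): modified={a.txt, b.txt, c.txt} staged={none}
After op 15 (git add c.txt): modified={a.txt, b.txt} staged={c.txt}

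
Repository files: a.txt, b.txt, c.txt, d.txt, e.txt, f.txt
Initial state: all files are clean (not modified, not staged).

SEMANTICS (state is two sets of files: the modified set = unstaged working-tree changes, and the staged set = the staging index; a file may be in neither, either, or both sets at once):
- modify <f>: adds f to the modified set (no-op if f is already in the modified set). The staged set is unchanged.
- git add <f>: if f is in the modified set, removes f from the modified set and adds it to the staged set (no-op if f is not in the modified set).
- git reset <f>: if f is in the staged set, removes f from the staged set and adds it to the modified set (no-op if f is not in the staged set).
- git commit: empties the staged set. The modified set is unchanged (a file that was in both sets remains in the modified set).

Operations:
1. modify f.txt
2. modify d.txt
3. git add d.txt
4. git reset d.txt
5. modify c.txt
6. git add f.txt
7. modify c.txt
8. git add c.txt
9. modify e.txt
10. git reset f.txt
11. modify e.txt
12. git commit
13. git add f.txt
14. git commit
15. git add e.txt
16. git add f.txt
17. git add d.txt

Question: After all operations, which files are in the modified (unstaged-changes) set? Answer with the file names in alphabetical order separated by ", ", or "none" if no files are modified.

Answer: none

Derivation:
After op 1 (modify f.txt): modified={f.txt} staged={none}
After op 2 (modify d.txt): modified={d.txt, f.txt} staged={none}
After op 3 (git add d.txt): modified={f.txt} staged={d.txt}
After op 4 (git reset d.txt): modified={d.txt, f.txt} staged={none}
After op 5 (modify c.txt): modified={c.txt, d.txt, f.txt} staged={none}
After op 6 (git add f.txt): modified={c.txt, d.txt} staged={f.txt}
After op 7 (modify c.txt): modified={c.txt, d.txt} staged={f.txt}
After op 8 (git add c.txt): modified={d.txt} staged={c.txt, f.txt}
After op 9 (modify e.txt): modified={d.txt, e.txt} staged={c.txt, f.txt}
After op 10 (git reset f.txt): modified={d.txt, e.txt, f.txt} staged={c.txt}
After op 11 (modify e.txt): modified={d.txt, e.txt, f.txt} staged={c.txt}
After op 12 (git commit): modified={d.txt, e.txt, f.txt} staged={none}
After op 13 (git add f.txt): modified={d.txt, e.txt} staged={f.txt}
After op 14 (git commit): modified={d.txt, e.txt} staged={none}
After op 15 (git add e.txt): modified={d.txt} staged={e.txt}
After op 16 (git add f.txt): modified={d.txt} staged={e.txt}
After op 17 (git add d.txt): modified={none} staged={d.txt, e.txt}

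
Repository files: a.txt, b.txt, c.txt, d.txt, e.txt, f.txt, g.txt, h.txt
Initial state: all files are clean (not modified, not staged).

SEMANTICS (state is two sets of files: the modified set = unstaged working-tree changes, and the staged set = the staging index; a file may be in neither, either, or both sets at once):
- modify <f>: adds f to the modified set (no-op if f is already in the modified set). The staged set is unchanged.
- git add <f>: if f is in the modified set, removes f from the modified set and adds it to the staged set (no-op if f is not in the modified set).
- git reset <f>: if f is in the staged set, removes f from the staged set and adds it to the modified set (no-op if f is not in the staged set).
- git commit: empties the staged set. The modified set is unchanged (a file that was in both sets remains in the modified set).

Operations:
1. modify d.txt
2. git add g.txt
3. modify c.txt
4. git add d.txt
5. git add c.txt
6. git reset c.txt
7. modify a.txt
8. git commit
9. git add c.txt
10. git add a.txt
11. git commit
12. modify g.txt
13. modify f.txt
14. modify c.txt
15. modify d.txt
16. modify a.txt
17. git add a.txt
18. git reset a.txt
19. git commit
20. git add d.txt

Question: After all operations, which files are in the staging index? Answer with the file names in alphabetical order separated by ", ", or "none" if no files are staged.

After op 1 (modify d.txt): modified={d.txt} staged={none}
After op 2 (git add g.txt): modified={d.txt} staged={none}
After op 3 (modify c.txt): modified={c.txt, d.txt} staged={none}
After op 4 (git add d.txt): modified={c.txt} staged={d.txt}
After op 5 (git add c.txt): modified={none} staged={c.txt, d.txt}
After op 6 (git reset c.txt): modified={c.txt} staged={d.txt}
After op 7 (modify a.txt): modified={a.txt, c.txt} staged={d.txt}
After op 8 (git commit): modified={a.txt, c.txt} staged={none}
After op 9 (git add c.txt): modified={a.txt} staged={c.txt}
After op 10 (git add a.txt): modified={none} staged={a.txt, c.txt}
After op 11 (git commit): modified={none} staged={none}
After op 12 (modify g.txt): modified={g.txt} staged={none}
After op 13 (modify f.txt): modified={f.txt, g.txt} staged={none}
After op 14 (modify c.txt): modified={c.txt, f.txt, g.txt} staged={none}
After op 15 (modify d.txt): modified={c.txt, d.txt, f.txt, g.txt} staged={none}
After op 16 (modify a.txt): modified={a.txt, c.txt, d.txt, f.txt, g.txt} staged={none}
After op 17 (git add a.txt): modified={c.txt, d.txt, f.txt, g.txt} staged={a.txt}
After op 18 (git reset a.txt): modified={a.txt, c.txt, d.txt, f.txt, g.txt} staged={none}
After op 19 (git commit): modified={a.txt, c.txt, d.txt, f.txt, g.txt} staged={none}
After op 20 (git add d.txt): modified={a.txt, c.txt, f.txt, g.txt} staged={d.txt}

Answer: d.txt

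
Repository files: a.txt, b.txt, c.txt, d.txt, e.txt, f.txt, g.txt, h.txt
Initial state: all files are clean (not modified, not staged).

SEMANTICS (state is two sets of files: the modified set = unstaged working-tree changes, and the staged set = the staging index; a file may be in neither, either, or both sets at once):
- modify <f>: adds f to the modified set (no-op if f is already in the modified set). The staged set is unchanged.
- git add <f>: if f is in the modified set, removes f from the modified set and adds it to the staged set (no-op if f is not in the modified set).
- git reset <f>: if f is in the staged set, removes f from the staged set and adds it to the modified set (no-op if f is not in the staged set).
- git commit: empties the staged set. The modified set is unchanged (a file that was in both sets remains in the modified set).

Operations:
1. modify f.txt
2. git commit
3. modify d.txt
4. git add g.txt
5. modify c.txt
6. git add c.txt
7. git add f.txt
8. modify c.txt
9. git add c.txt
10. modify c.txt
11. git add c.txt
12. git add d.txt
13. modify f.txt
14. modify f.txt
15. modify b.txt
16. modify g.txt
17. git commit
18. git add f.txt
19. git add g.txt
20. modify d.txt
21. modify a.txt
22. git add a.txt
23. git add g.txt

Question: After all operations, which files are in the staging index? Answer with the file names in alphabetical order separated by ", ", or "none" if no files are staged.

After op 1 (modify f.txt): modified={f.txt} staged={none}
After op 2 (git commit): modified={f.txt} staged={none}
After op 3 (modify d.txt): modified={d.txt, f.txt} staged={none}
After op 4 (git add g.txt): modified={d.txt, f.txt} staged={none}
After op 5 (modify c.txt): modified={c.txt, d.txt, f.txt} staged={none}
After op 6 (git add c.txt): modified={d.txt, f.txt} staged={c.txt}
After op 7 (git add f.txt): modified={d.txt} staged={c.txt, f.txt}
After op 8 (modify c.txt): modified={c.txt, d.txt} staged={c.txt, f.txt}
After op 9 (git add c.txt): modified={d.txt} staged={c.txt, f.txt}
After op 10 (modify c.txt): modified={c.txt, d.txt} staged={c.txt, f.txt}
After op 11 (git add c.txt): modified={d.txt} staged={c.txt, f.txt}
After op 12 (git add d.txt): modified={none} staged={c.txt, d.txt, f.txt}
After op 13 (modify f.txt): modified={f.txt} staged={c.txt, d.txt, f.txt}
After op 14 (modify f.txt): modified={f.txt} staged={c.txt, d.txt, f.txt}
After op 15 (modify b.txt): modified={b.txt, f.txt} staged={c.txt, d.txt, f.txt}
After op 16 (modify g.txt): modified={b.txt, f.txt, g.txt} staged={c.txt, d.txt, f.txt}
After op 17 (git commit): modified={b.txt, f.txt, g.txt} staged={none}
After op 18 (git add f.txt): modified={b.txt, g.txt} staged={f.txt}
After op 19 (git add g.txt): modified={b.txt} staged={f.txt, g.txt}
After op 20 (modify d.txt): modified={b.txt, d.txt} staged={f.txt, g.txt}
After op 21 (modify a.txt): modified={a.txt, b.txt, d.txt} staged={f.txt, g.txt}
After op 22 (git add a.txt): modified={b.txt, d.txt} staged={a.txt, f.txt, g.txt}
After op 23 (git add g.txt): modified={b.txt, d.txt} staged={a.txt, f.txt, g.txt}

Answer: a.txt, f.txt, g.txt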